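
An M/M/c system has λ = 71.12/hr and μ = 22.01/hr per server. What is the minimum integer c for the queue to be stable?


Stability requires cμ > λ ⇔ c > λ/μ.
λ/μ = 71.12/22.01 = 3.2313
Minimum integer c = ⌊3.2313⌋ + 1 = 4
Check: 4·22.01 = 88.04 > 71.12, while 3·22.01 = 66.03 ≤ 71.12

Final: 4 servers


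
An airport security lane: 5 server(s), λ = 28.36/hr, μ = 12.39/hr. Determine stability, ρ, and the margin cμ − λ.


Total capacity cμ = 5·12.39 = 61.95/hr
ρ = λ/(cμ) = 28.36/61.95 = 0.4578
Stable ⇔ ρ < 1: YES
Spare capacity = cμ − λ = 61.95 − 28.36 = 33.59/hr

Final: ρ = 0.4578; stable; margin = 33.59/hr


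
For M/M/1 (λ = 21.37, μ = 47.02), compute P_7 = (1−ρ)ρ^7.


ρ = 21.37/47.02 = 0.4545
P_n = (1−ρ)·ρ^n = (1 − 0.4545)·0.4545^7 = 0.5455·0.004005 = 0.002185

Final: 0.002185


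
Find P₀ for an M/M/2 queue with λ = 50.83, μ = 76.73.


a = λ/μ = 50.83/76.73 = 0.6625; ρ = a/c = 0.3312
Σ_{k=0}^{1} a^k/k! (terms k=0..1) = 1.00000 + 0.66245 = 1.66245
Tail: a^2/(2!(1−ρ)) = 0.43884/(2·0.6688) = 0.32810
P₀ = 1/(1.66245 + 0.32810) = 1/1.99055 = 0.502374

Final: 0.502374


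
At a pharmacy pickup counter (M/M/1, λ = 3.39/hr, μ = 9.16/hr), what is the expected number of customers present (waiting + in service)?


ρ = λ/μ = 3.39/9.16 = 0.3701
L = ρ/(1−ρ) = 0.3701/(1 − 0.3701) = 0.3701/0.6299 = 0.5875

Final: 0.5875


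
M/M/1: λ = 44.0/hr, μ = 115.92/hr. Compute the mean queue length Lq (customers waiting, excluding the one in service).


ρ = 44.0/115.92 = 0.3796
Lq = ρ²/(1−ρ) = 0.1441/0.6204 = 0.2322

Final: 0.2322


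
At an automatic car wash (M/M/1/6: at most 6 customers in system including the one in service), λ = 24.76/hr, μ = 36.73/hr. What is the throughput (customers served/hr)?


ρ = 0.6741; P_K = (1−ρ)ρ^6/(1−ρ^7) = 0.032646
λ_eff = λ(1 − P_K) = 24.76·(1 − 0.032646) = 24.76·0.967354 = 23.9517 /hr

Final: 23.9517 /hr


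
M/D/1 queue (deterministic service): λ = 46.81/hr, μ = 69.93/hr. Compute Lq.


ρ = 46.81/69.93 = 0.6694
M/D/1: Lq = ρ²/(2(1−ρ)) = 0.4481/(2·0.3306) = 0.67764

Final: 0.67764


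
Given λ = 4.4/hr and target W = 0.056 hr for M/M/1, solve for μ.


W = 1/(μ−λ) ⇒ μ − λ = 1/W = 1/0.056 = 17.8571
μ = λ + 1/W = 4.4 + 17.8571 = 22.2571 per hr

Final: 22.2571 /hr


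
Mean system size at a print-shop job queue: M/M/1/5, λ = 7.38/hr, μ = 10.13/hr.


ρ = 7.38/10.13 = 0.7285
L = ρ[1 − (K+1)ρ^K + Kρ^(K+1)] / [(1−ρ)(1−ρ^(K+1))]
Numerator: 0.7285·(1 − 6·0.205227 + 5·0.149514) = 0.376072
Denominator: (0.2715)·(0.850486) = 0.230882
L = 0.376072/0.230882 = 1.6288

Final: 1.6288


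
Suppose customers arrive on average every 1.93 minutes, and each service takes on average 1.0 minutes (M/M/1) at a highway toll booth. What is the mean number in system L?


λ = 60/1.93 = 31.0881 /hr
μ = 60/1.0 = 60.0000 /hr
ρ = λ/μ = 31.0881/60.0000 = 0.5181
L = ρ/(1−ρ) = 0.5181/0.4819 = 1.0753

Final: 1.0753


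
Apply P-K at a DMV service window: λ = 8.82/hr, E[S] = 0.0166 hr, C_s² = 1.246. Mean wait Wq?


ρ = λ·E[S] = 8.82·0.0166 = 0.1464
E[S²] = E[S]²(1+C_s²) = 0.0166²·(1+1.246) = 0.0006189
Wq = λ·E[S²]/(2(1−ρ)) = 8.82·0.0006189/(2·0.8536) = 0.003198 hr

Final: 0.003198 hr


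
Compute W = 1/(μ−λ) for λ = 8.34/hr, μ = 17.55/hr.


W = 1/(μ−λ) = 1/(17.55 − 8.34) = 1/9.21 = 0.1086 hr

Final: 0.1086 hr


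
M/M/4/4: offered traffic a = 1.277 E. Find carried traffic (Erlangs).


B(4,1.277) = 0.031210 (Erlang-B)
Carried load = a(1 − B) = 1.277·(1 − 0.031210) = 1.277·0.968790 = 1.2371 E

Final: 1.2371 Erlangs


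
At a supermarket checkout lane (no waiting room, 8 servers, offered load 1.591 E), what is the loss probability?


B(c,a) = (a^c/c!) / Σ_{k=0}^{c} a^k/k!
a^8/8! = 0.001018
Σ terms (k=0..8): 1.00000 + 1.59100 + 1.26564 + 0.67121 + 0.26697 + 0.08495 + 0.02253 + 0.005120 + 0.001018 = 4.908442
B = 0.001018/4.908442 = 0.0002074

Final: 0.0002074


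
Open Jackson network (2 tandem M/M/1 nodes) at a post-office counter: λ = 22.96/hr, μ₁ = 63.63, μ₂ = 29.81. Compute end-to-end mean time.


Each node sees arrival rate λ = 22.96/hr (tandem ⇒ throughput preserved).
W₁ = 1/(μ₁−λ) = 1/(63.63−22.96) = 0.02459 hr
W₂ = 1/(μ₂−λ) = 1/(29.81−22.96) = 0.14599 hr
W_total = W₁ + W₂ = 0.02459 + 0.14599 = 0.17057 hr

Final: 0.17057 hr


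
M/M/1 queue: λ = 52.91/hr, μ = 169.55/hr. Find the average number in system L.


ρ = λ/μ = 52.91/169.55 = 0.3121
L = ρ/(1−ρ) = 0.3121/(1 − 0.3121) = 0.3121/0.6879 = 0.4536

Final: 0.4536


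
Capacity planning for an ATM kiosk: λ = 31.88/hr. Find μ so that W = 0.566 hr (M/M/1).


W = 1/(μ−λ) ⇒ μ − λ = 1/W = 1/0.566 = 1.7668
μ = λ + 1/W = 31.88 + 1.7668 = 33.6468 per hr

Final: 33.6468 /hr


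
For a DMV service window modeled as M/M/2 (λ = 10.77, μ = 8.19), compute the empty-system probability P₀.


a = λ/μ = 10.77/8.19 = 1.3150; ρ = a/c = 0.6575
Σ_{k=0}^{1} a^k/k! (terms k=0..1) = 1.00000 + 1.31502 = 2.31502
Tail: a^2/(2!(1−ρ)) = 1.72927/(2·0.3425) = 2.52455
P₀ = 1/(2.31502 + 2.52455) = 1/4.83957 = 0.206630

Final: 0.206630


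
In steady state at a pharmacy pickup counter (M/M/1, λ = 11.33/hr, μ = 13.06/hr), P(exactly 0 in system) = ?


ρ = 11.33/13.06 = 0.8675
P_n = (1−ρ)·ρ^n = (1 − 0.8675)·0.8675^0 = 0.1325·1.000000 = 0.132466

Final: 0.132466


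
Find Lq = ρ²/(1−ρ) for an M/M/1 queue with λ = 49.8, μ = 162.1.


ρ = 49.8/162.1 = 0.3072
Lq = ρ²/(1−ρ) = 0.09438/0.6928 = 0.1362

Final: 0.1362


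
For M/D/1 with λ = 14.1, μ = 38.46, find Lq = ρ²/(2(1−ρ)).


ρ = 14.1/38.46 = 0.3666
M/D/1: Lq = ρ²/(2(1−ρ)) = 0.1344/(2·0.6334) = 0.10610

Final: 0.10610


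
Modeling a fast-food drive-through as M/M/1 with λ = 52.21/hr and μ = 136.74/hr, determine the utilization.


ρ = λ/μ = 52.21/136.74 = 0.3818

Final: 0.3818


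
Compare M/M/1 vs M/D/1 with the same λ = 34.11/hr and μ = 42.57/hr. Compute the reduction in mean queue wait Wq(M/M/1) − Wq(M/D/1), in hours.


ρ = 34.11/42.57 = 0.8013
Wq(M/M/1) = ρ/(μ−λ) = 0.8013/8.46 = 0.09471 hr
Wq(M/D/1) = ρ/(2(μ−λ)) = 0.04736 hr
Savings = 0.09471 − 0.04736 = 0.04736 hr

Final: 0.04736 hr


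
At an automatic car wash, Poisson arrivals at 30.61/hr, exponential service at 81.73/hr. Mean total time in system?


W = 1/(μ−λ) = 1/(81.73 − 30.61) = 1/51.12 = 0.01956 hr

Final: 0.01956 hr


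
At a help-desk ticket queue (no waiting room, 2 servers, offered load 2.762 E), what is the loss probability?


B(c,a) = (a^c/c!) / Σ_{k=0}^{c} a^k/k!
a^2/2! = 3.814322
Σ terms (k=0..2): 1.00000 + 2.76200 + 3.81432 = 7.576322
B = 3.814322/7.576322 = 0.503453

Final: 0.503453


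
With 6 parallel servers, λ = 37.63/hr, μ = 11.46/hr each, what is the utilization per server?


ρ = λ/(cμ) = 37.63/(6·11.46) = 37.63/68.76 = 0.5473

Final: 0.5473


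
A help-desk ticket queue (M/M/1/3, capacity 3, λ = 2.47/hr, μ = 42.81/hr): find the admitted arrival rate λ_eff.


ρ = 0.05770; P_K = (1−ρ)ρ^3/(1−ρ^4) = 0.0001810
λ_eff = λ(1 − P_K) = 2.47·(1 − 0.0001810) = 2.47·0.999819 = 2.4696 /hr

Final: 2.4696 /hr


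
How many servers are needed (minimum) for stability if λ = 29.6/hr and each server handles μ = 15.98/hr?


Stability requires cμ > λ ⇔ c > λ/μ.
λ/μ = 29.6/15.98 = 1.8523
Minimum integer c = ⌊1.8523⌋ + 1 = 2
Check: 2·15.98 = 31.96 > 29.6, while 1·15.98 = 15.98 ≤ 29.6

Final: 2 servers


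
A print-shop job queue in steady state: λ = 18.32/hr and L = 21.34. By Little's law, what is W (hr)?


W = L/λ = 21.34/18.32 = 1.1648 hr

Final: 1.1648 hr


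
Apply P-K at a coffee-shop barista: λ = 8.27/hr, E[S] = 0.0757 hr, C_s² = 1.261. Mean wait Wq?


ρ = λ·E[S] = 8.27·0.0757 = 0.6260
E[S²] = E[S]²(1+C_s²) = 0.0757²·(1+1.261) = 0.012957
Wq = λ·E[S²]/(2(1−ρ)) = 8.27·0.012957/(2·0.3740) = 0.14327 hr

Final: 0.14327 hr


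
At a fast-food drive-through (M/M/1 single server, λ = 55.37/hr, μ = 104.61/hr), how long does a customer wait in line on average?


ρ = 55.37/104.61 = 0.5293
Wq = ρ/(μ−λ) = 0.5293/(104.61 − 55.37) = 0.5293/49.24 = 0.01075 hr

Final: 0.01075 hr


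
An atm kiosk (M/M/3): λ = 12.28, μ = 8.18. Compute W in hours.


a = 1.5012; ρ = 0.5004; P₀ = 0.210228
Lq = P₀·a^c·ρ/(c!(1−ρ)²) = 0.23767
Wq = Lq/λ = 0.23767/12.28 = 0.01935 hr
W = Wq + 1/μ = 0.01935 + 0.12225 = 0.14160 hr

Final: 0.14160 hr


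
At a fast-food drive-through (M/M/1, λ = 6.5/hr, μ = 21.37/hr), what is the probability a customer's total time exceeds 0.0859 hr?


W ~ Exponential(μ−λ) for M/M/1.
μ − λ = 21.37 − 6.5 = 14.8700
P(W > t) = e^{−(μ−λ)t} = e^{−1.2773} = 0.278780

Final: 0.278780


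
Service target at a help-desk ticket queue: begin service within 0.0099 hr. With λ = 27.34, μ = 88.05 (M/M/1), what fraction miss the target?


ρ = 27.34/88.05 = 0.3105
P(Wq > t) = ρ·e^{−(μ−λ)t} = 0.3105·e^{−0.6010}
= 0.3105·0.548247 = 0.170234

Final: 0.170234


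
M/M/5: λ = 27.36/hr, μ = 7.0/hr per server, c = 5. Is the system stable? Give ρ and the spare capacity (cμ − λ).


Total capacity cμ = 5·7.0 = 35.00/hr
ρ = λ/(cμ) = 27.36/35.00 = 0.7817
Stable ⇔ ρ < 1: YES
Spare capacity = cμ − λ = 35.00 − 27.36 = 7.64/hr

Final: ρ = 0.7817; stable; margin = 7.64/hr


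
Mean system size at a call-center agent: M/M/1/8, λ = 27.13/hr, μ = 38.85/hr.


ρ = 27.13/38.85 = 0.6983
L = ρ[1 − (K+1)ρ^K + Kρ^(K+1)] / [(1−ρ)(1−ρ^(K+1))]
Numerator: 0.6983·(1 − 9·0.056555 + 8·0.039494) = 0.563519
Denominator: (0.3017)·(0.960506) = 0.289759
L = 0.563519/0.289759 = 1.9448

Final: 1.9448


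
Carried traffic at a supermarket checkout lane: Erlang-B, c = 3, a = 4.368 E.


B(3,4.368) = 0.482327 (Erlang-B)
Carried load = a(1 − B) = 4.368·(1 − 0.482327) = 4.368·0.517673 = 2.2612 E

Final: 2.2612 Erlangs


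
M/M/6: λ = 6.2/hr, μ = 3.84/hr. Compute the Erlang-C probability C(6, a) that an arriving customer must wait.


a = λ/μ = 1.6146; ρ = a/6 = 0.2691
P₀ = 0.198895 (from M/M/c formula)
C(c,a) = [a^c/(c!(1−ρ))]·P₀ = [17.71588/(720·0.7309)]·0.198895
= 0.03366·0.198895 = 0.006696

Final: 0.006696


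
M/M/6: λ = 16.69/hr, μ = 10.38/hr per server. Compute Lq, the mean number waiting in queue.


a = λ/μ = 1.6079; ρ = a/6 = 0.2680
P₀ = 0.200230
Lq = P₀·a^c·ρ / (c!·(1−ρ)²) = 0.200230·17.28040·0.2680/(720·0.53585)
= 0.002403

Final: 0.002403


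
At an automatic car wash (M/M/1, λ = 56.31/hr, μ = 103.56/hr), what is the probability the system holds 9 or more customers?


ρ = 56.31/103.56 = 0.5437
P(N ≥ n) = ρ^n = 0.5437^9 = 0.004155

Final: 0.004155


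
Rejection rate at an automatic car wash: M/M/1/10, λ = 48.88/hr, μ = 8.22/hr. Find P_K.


ρ = λ/μ = 48.88/8.22 = 5.9465
P_K = (1−ρ)ρ^K/(1−ρ^(K+1)) = (-4.9465·55283279.336098)/(1 − 328740473.716362)
= -273457194.380263/-328740472.716362 = 0.831833

Final: 0.831833


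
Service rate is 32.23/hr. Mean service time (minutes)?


Mean service time = 1/μ = 1/32.23 hour = 0.03103 hour
In minutes: 0.03103 × 60 = 1.8616 min

Final: 1.8616 min


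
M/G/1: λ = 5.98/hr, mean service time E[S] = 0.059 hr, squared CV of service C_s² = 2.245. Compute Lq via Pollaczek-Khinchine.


ρ = λ·E[S] = 5.98·0.059 = 0.3528
Lq = ρ²(1+C_s²)/(2(1−ρ)) = 0.1245·(1+2.245)/(2·0.6472)
= 0.1245·3.2450/1.2944 = 0.31208

Final: 0.31208


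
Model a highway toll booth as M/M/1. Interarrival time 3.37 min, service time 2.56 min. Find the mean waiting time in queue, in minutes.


λ = 60/3.37 = 17.8042 /hr
μ = 60/2.56 = 23.4375 /hr
ρ = λ/μ = 17.8042/23.4375 = 0.7596
Wq = ρ/(μ−λ) = 0.7596/(23.4375−17.8042) = 0.13485 hr
In minutes: 0.13485·60 = 8.091 min

Final: 8.091 min


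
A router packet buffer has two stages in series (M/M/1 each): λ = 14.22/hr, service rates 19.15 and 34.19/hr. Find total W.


Each node sees arrival rate λ = 14.22/hr (tandem ⇒ throughput preserved).
W₁ = 1/(μ₁−λ) = 1/(19.15−14.22) = 0.20284 hr
W₂ = 1/(μ₂−λ) = 1/(34.19−14.22) = 0.05008 hr
W_total = W₁ + W₂ = 0.20284 + 0.05008 = 0.25291 hr

Final: 0.25291 hr


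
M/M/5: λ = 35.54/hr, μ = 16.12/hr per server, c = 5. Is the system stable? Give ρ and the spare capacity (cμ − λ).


Total capacity cμ = 5·16.12 = 80.60/hr
ρ = λ/(cμ) = 35.54/80.60 = 0.4409
Stable ⇔ ρ < 1: YES
Spare capacity = cμ − λ = 80.60 − 35.54 = 45.06/hr

Final: ρ = 0.4409; stable; margin = 45.06/hr


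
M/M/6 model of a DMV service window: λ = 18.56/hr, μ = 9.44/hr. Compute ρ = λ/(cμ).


ρ = λ/(cμ) = 18.56/(6·9.44) = 18.56/56.64 = 0.3277

Final: 0.3277


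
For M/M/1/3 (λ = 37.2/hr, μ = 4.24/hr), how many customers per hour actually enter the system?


ρ = 8.7736; P_K = (1−ρ)ρ^3/(1−ρ^4) = 0.886171
λ_eff = λ(1 − P_K) = 37.2·(1 − 0.886171) = 37.2·0.113829 = 4.2344 /hr

Final: 4.2344 /hr


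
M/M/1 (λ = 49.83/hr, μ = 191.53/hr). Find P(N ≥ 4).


ρ = 49.83/191.53 = 0.2602
P(N ≥ n) = ρ^n = 0.2602^4 = 0.004582

Final: 0.004582


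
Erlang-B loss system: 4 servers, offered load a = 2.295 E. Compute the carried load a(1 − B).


B(4,2.295) = 0.127035 (Erlang-B)
Carried load = a(1 − B) = 2.295·(1 − 0.127035) = 2.295·0.872965 = 2.0035 E

Final: 2.0035 Erlangs


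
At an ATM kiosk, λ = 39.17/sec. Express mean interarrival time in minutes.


Mean interarrival time = 1/λ = 1/39.17 second = 0.02553 second
In minutes: 0.02553 × 0.0166667 = 0.0004255 min

Final: 0.0004255 min


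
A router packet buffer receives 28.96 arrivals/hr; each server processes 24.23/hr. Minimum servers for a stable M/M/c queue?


Stability requires cμ > λ ⇔ c > λ/μ.
λ/μ = 28.96/24.23 = 1.1952
Minimum integer c = ⌊1.1952⌋ + 1 = 2
Check: 2·24.23 = 48.46 > 28.96, while 1·24.23 = 24.23 ≤ 28.96

Final: 2 servers


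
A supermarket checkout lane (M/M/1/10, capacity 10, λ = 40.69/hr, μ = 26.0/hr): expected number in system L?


ρ = 40.69/26.0 = 1.5650
L = ρ[1 − (K+1)ρ^K + Kρ^(K+1)] / [(1−ρ)(1−ρ^(K+1))]
Numerator: 1.5650·(1 − 11·88.133987 + 10·137.929690) = 642.938059
Denominator: (-0.5650)·(-136.929690) = 77.365275
L = 642.938059/77.365275 = 8.3104

Final: 8.3104


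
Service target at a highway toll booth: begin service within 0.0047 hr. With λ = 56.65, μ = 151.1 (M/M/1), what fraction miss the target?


ρ = 56.65/151.1 = 0.3749
P(Wq > t) = ρ·e^{−(μ−λ)t} = 0.3749·e^{−0.4439}
= 0.3749·0.641520 = 0.240517

Final: 0.240517


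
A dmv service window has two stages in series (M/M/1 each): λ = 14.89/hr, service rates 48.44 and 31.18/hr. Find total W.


Each node sees arrival rate λ = 14.89/hr (tandem ⇒ throughput preserved).
W₁ = 1/(μ₁−λ) = 1/(48.44−14.89) = 0.02981 hr
W₂ = 1/(μ₂−λ) = 1/(31.18−14.89) = 0.06139 hr
W_total = W₁ + W₂ = 0.02981 + 0.06139 = 0.09119 hr

Final: 0.09119 hr


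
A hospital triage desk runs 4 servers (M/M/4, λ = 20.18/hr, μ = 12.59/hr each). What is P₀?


a = λ/μ = 20.18/12.59 = 1.6029; ρ = a/c = 0.4007
Σ_{k=0}^{3} a^k/k! (terms k=0..3) = 1.00000 + 1.60286 + 1.28458 + 0.68633 = 4.57377
Tail: a^4/(4!(1−ρ)) = 6.60057/(24·0.5993) = 0.45892
P₀ = 1/(4.57377 + 0.45892) = 1/5.03269 = 0.198701

Final: 0.198701


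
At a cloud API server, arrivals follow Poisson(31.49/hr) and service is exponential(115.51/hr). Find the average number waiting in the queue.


ρ = 31.49/115.51 = 0.2726
Lq = ρ²/(1−ρ) = 0.07432/0.7274 = 0.1022

Final: 0.1022


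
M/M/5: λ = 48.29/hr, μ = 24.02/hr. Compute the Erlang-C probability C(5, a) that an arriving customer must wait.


a = λ/μ = 2.0104; ρ = a/5 = 0.4021
P₀ = 0.132910 (from M/M/c formula)
C(c,a) = [a^c/(c!(1−ρ))]·P₀ = [32.84135/(120·0.5979)]·0.132910
= 0.45772·0.132910 = 0.060835

Final: 0.060835


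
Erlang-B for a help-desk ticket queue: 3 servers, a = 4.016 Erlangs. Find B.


B(c,a) = (a^c/c!) / Σ_{k=0}^{c} a^k/k!
a^3/3! = 10.795179
Σ terms (k=0..3): 1.00000 + 4.01600 + 8.06413 + 10.79518 = 23.875307
B = 10.795179/23.875307 = 0.452148

Final: 0.452148


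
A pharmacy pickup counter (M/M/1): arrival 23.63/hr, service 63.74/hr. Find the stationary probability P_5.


ρ = 23.63/63.74 = 0.3707
P_n = (1−ρ)·ρ^n = (1 − 0.3707)·0.3707^5 = 0.6293·0.007003 = 0.004407

Final: 0.004407


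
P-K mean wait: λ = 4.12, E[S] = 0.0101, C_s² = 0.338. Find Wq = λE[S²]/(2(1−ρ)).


ρ = λ·E[S] = 4.12·0.0101 = 0.04161
E[S²] = E[S]²(1+C_s²) = 0.0101²·(1+0.338) = 0.0001365
Wq = λ·E[S²]/(2(1−ρ)) = 4.12·0.0001365/(2·0.9584) = 0.0002934 hr

Final: 0.0002934 hr


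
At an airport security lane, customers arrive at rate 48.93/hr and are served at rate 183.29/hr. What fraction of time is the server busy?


ρ = λ/μ = 48.93/183.29 = 0.2670

Final: 0.2670


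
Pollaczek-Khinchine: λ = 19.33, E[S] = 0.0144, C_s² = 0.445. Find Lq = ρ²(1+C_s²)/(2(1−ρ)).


ρ = λ·E[S] = 19.33·0.0144 = 0.2784
Lq = ρ²(1+C_s²)/(2(1−ρ)) = 0.07748·(1+0.445)/(2·0.7216)
= 0.07748·1.4450/1.4433 = 0.07757

Final: 0.07757


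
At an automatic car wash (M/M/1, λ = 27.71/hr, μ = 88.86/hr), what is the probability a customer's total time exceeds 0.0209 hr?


W ~ Exponential(μ−λ) for M/M/1.
μ − λ = 88.86 − 27.71 = 61.1500
P(W > t) = e^{−(μ−λ)t} = e^{−1.2780} = 0.278584

Final: 0.278584


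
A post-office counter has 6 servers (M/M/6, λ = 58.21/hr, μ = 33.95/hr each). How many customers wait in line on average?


a = λ/μ = 1.7146; ρ = a/6 = 0.2858
P₀ = 0.179936
Lq = P₀·a^c·ρ / (c!·(1−ρ)²) = 0.179936·25.40662·0.2858/(720·0.51013)
= 0.003557

Final: 0.003557


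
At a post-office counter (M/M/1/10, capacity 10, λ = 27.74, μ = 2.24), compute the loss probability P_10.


ρ = λ/μ = 27.74/2.24 = 12.3839
P_K = (1−ρ)ρ^K/(1−ρ^(K+1)) = (-11.3839·84836820557.939209)/(1 − 1050613126016.621948)
= -965776305458.682739/-1050613126015.621948 = 0.919250

Final: 0.919250


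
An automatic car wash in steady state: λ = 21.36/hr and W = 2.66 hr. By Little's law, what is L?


L = λW = 21.36·2.66 = 56.8176

Final: 56.8176


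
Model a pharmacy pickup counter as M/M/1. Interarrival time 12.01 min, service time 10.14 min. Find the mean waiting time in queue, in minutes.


λ = 60/12.01 = 4.9958 /hr
μ = 60/10.14 = 5.9172 /hr
ρ = λ/μ = 4.9958/5.9172 = 0.8443
Wq = ρ/(μ−λ) = 0.8443/(5.9172−4.9958) = 0.91640 hr
In minutes: 0.91640·60 = 54.984 min

Final: 54.984 min


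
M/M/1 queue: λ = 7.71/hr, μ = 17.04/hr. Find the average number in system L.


ρ = λ/μ = 7.71/17.04 = 0.4525
L = ρ/(1−ρ) = 0.4525/(1 − 0.4525) = 0.4525/0.5475 = 0.8264

Final: 0.8264


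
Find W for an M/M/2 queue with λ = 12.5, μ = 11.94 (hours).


a = 1.0469; ρ = 0.5235; P₀ = 0.312809
Lq = P₀·a^c·ρ/(c!(1−ρ)²) = 0.39511
Wq = Lq/λ = 0.39511/12.5 = 0.03161 hr
W = Wq + 1/μ = 0.03161 + 0.08375 = 0.11536 hr

Final: 0.11536 hr


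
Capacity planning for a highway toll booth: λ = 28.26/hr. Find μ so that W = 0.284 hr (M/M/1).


W = 1/(μ−λ) ⇒ μ − λ = 1/W = 1/0.284 = 3.5211
μ = λ + 1/W = 28.26 + 3.5211 = 31.7811 per hr

Final: 31.7811 /hr


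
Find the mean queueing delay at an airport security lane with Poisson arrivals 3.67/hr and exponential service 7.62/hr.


ρ = 3.67/7.62 = 0.4816
Wq = ρ/(μ−λ) = 0.4816/(7.62 − 3.67) = 0.4816/3.95 = 0.1219 hr

Final: 0.1219 hr


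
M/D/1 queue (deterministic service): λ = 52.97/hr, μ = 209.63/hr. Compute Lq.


ρ = 52.97/209.63 = 0.2527
M/D/1: Lq = ρ²/(2(1−ρ)) = 0.06385/(2·0.7473) = 0.04272

Final: 0.04272


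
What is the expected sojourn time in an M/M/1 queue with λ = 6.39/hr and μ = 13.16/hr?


W = 1/(μ−λ) = 1/(13.16 − 6.39) = 1/6.77 = 0.1477 hr

Final: 0.1477 hr


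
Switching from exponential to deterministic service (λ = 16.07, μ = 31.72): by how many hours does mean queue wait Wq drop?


ρ = 16.07/31.72 = 0.5066
Wq(M/M/1) = ρ/(μ−λ) = 0.5066/15.65 = 0.03237 hr
Wq(M/D/1) = ρ/(2(μ−λ)) = 0.01619 hr
Savings = 0.03237 − 0.01619 = 0.01619 hr

Final: 0.01619 hr


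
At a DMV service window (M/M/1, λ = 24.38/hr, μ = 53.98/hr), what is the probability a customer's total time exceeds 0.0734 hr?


W ~ Exponential(μ−λ) for M/M/1.
μ − λ = 53.98 − 24.38 = 29.6000
P(W > t) = e^{−(μ−λ)t} = e^{−2.1726} = 0.113877

Final: 0.113877


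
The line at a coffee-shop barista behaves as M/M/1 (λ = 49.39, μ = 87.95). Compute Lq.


ρ = 49.39/87.95 = 0.5616
Lq = ρ²/(1−ρ) = 0.3154/0.4384 = 0.7193

Final: 0.7193


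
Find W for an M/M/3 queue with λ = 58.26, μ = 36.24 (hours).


a = 1.6076; ρ = 0.5359; P₀ = 0.185467
Lq = P₀·a^c·ρ/(c!(1−ρ)²) = 0.31948
Wq = Lq/λ = 0.31948/58.26 = 0.005484 hr
W = Wq + 1/μ = 0.005484 + 0.02759 = 0.03308 hr

Final: 0.03308 hr


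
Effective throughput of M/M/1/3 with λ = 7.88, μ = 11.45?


ρ = 0.6882; P_K = (1−ρ)ρ^3/(1−ρ^4) = 0.131023
λ_eff = λ(1 − P_K) = 7.88·(1 − 0.131023) = 7.88·0.868977 = 6.8475 /hr

Final: 6.8475 /hr


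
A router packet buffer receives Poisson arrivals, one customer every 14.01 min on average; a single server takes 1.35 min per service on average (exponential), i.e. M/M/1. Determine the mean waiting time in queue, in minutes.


λ = 60/14.01 = 4.2827 /hr
μ = 60/1.35 = 44.4444 /hr
ρ = λ/μ = 4.2827/44.4444 = 0.09636
Wq = ρ/(μ−λ) = 0.09636/(44.4444−4.2827) = 0.002399 hr
In minutes: 0.002399·60 = 0.1440 min

Final: 0.1440 min


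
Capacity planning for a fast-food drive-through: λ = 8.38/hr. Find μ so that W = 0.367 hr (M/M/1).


W = 1/(μ−λ) ⇒ μ − λ = 1/W = 1/0.367 = 2.7248
μ = λ + 1/W = 8.38 + 2.7248 = 11.1048 per hr

Final: 11.1048 /hr


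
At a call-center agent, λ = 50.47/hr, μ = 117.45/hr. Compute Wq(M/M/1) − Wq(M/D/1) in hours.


ρ = 50.47/117.45 = 0.4297
Wq(M/M/1) = ρ/(μ−λ) = 0.4297/66.98 = 0.006416 hr
Wq(M/D/1) = ρ/(2(μ−λ)) = 0.003208 hr
Savings = 0.006416 − 0.003208 = 0.003208 hr

Final: 0.003208 hr


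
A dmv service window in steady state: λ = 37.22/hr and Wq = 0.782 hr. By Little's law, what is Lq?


Lq = λWq = 37.22·0.782 = 29.1060

Final: 29.1060


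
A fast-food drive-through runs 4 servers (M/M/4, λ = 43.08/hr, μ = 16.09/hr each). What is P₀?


a = λ/μ = 43.08/16.09 = 2.6774; ρ = a/c = 0.6694
Σ_{k=0}^{3} a^k/k! (terms k=0..3) = 1.00000 + 2.67744 + 3.58434 + 3.19895 = 10.46073
Tail: a^4/(4!(1−ρ)) = 51.39000/(24·0.3306) = 6.47607
P₀ = 1/(10.46073 + 6.47607) = 1/16.93681 = 0.059043

Final: 0.059043


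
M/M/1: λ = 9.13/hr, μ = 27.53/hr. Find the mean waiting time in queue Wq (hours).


ρ = 9.13/27.53 = 0.3316
Wq = ρ/(μ−λ) = 0.3316/(27.53 − 9.13) = 0.3316/18.40 = 0.01802 hr

Final: 0.01802 hr


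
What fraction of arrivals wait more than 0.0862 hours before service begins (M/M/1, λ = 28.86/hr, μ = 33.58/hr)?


ρ = 28.86/33.58 = 0.8594
P(Wq > t) = ρ·e^{−(μ−λ)t} = 0.8594·e^{−0.4069}
= 0.8594·0.665735 = 0.572159

Final: 0.572159


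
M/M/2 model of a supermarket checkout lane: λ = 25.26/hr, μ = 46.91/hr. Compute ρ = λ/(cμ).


ρ = λ/(cμ) = 25.26/(2·46.91) = 25.26/93.82 = 0.2692

Final: 0.2692


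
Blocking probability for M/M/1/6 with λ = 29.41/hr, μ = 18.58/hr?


ρ = λ/μ = 29.41/18.58 = 1.5829
P_K = (1−ρ)ρ^K/(1−ρ^(K+1)) = (-0.5829·15.728811)/(1 − 24.896896)
= -9.168085/-23.896896 = 0.383652

Final: 0.383652


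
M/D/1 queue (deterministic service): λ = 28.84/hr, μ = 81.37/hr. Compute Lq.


ρ = 28.84/81.37 = 0.3544
M/D/1: Lq = ρ²/(2(1−ρ)) = 0.1256/(2·0.6456) = 0.09729

Final: 0.09729


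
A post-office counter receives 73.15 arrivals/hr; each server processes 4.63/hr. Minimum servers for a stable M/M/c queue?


Stability requires cμ > λ ⇔ c > λ/μ.
λ/μ = 73.15/4.63 = 15.7991
Minimum integer c = ⌊15.7991⌋ + 1 = 16
Check: 16·4.63 = 74.08 > 73.15, while 15·4.63 = 69.45 ≤ 73.15

Final: 16 servers


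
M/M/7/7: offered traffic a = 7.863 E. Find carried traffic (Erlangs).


B(7,7.863) = 0.300376 (Erlang-B)
Carried load = a(1 − B) = 7.863·(1 − 0.300376) = 7.863·0.699624 = 5.5011 E

Final: 5.5011 Erlangs


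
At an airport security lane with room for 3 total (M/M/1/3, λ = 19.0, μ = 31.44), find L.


ρ = 19.0/31.44 = 0.6043
L = ρ[1 − (K+1)ρ^K + Kρ^(K+1)] / [(1−ρ)(1−ρ^(K+1))]
Numerator: 0.6043·(1 − 4·0.220706 + 3·0.133378) = 0.312625
Denominator: (0.3957)·(0.866622) = 0.342900
L = 0.312625/0.342900 = 0.9117

Final: 0.9117


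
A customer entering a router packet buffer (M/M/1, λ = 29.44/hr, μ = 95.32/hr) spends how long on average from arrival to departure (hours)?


W = 1/(μ−λ) = 1/(95.32 − 29.44) = 1/65.88 = 0.01518 hr

Final: 0.01518 hr


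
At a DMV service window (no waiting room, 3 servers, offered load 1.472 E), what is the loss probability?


B(c,a) = (a^c/c!) / Σ_{k=0}^{c} a^k/k!
a^3/3! = 0.531584
Σ terms (k=0..3): 1.00000 + 1.47200 + 1.08339 + 0.53158 = 4.086976
B = 0.531584/4.086976 = 0.130068

Final: 0.130068


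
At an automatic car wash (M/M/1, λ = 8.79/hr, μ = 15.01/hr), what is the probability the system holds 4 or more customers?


ρ = 8.79/15.01 = 0.5856
P(N ≥ n) = ρ^n = 0.5856^4 = 0.117607

Final: 0.117607


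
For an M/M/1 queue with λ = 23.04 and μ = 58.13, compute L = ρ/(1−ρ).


ρ = λ/μ = 23.04/58.13 = 0.3964
L = ρ/(1−ρ) = 0.3964/(1 − 0.3964) = 0.3964/0.6036 = 0.6566

Final: 0.6566


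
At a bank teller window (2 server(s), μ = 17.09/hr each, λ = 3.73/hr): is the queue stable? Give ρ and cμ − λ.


Total capacity cμ = 2·17.09 = 34.18/hr
ρ = λ/(cμ) = 3.73/34.18 = 0.1091
Stable ⇔ ρ < 1: YES
Spare capacity = cμ − λ = 34.18 − 3.73 = 30.45/hr

Final: ρ = 0.1091; stable; margin = 30.45/hr


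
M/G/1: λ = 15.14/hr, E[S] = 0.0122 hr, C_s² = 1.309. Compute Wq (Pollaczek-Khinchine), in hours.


ρ = λ·E[S] = 15.14·0.0122 = 0.1847
E[S²] = E[S]²(1+C_s²) = 0.0122²·(1+1.309) = 0.0003437
Wq = λ·E[S²]/(2(1−ρ)) = 15.14·0.0003437/(2·0.8153) = 0.003191 hr

Final: 0.003191 hr


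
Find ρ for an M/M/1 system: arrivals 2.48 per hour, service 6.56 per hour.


ρ = λ/μ = 2.48/6.56 = 0.3780

Final: 0.3780


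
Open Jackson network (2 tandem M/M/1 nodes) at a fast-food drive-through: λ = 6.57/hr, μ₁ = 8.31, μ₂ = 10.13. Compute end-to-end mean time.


Each node sees arrival rate λ = 6.57/hr (tandem ⇒ throughput preserved).
W₁ = 1/(μ₁−λ) = 1/(8.31−6.57) = 0.57471 hr
W₂ = 1/(μ₂−λ) = 1/(10.13−6.57) = 0.28090 hr
W_total = W₁ + W₂ = 0.57471 + 0.28090 = 0.85561 hr

Final: 0.85561 hr


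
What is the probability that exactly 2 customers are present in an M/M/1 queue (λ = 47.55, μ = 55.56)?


ρ = 47.55/55.56 = 0.8558
P_n = (1−ρ)·ρ^n = (1 − 0.8558)·0.8558^2 = 0.1442·0.732448 = 0.105596

Final: 0.105596


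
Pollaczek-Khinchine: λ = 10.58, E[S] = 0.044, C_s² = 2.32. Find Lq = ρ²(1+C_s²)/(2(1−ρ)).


ρ = λ·E[S] = 10.58·0.044 = 0.4655
Lq = ρ²(1+C_s²)/(2(1−ρ)) = 0.2167·(1+2.32)/(2·0.5345)
= 0.2167·3.3200/1.0690 = 0.67306

Final: 0.67306


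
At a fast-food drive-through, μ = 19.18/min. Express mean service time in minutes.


Mean service time = 1/μ = 1/19.18 minute = 0.05214 minute
In minutes: 0.05214 × 1 = 0.05214 min

Final: 0.05214 min


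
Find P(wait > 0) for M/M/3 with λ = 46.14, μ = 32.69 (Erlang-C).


a = λ/μ = 1.4114; ρ = a/3 = 0.4705
P₀ = 0.232962 (from M/M/c formula)
C(c,a) = [a^c/(c!(1−ρ))]·P₀ = [2.81182/(6·0.5295)]·0.232962
= 0.88502·0.232962 = 0.206177

Final: 0.206177


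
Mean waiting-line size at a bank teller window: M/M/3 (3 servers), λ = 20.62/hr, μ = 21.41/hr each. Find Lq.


a = λ/μ = 0.9631; ρ = a/3 = 0.3210
P₀ = 0.377904
Lq = P₀·a^c·ρ / (c!·(1−ρ)²) = 0.377904·0.89334·0.3210/(6·0.46100)
= 0.03918

Final: 0.03918


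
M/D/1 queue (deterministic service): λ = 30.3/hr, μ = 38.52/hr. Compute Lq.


ρ = 30.3/38.52 = 0.7866
M/D/1: Lq = ρ²/(2(1−ρ)) = 0.6187/(2·0.2134) = 1.44976

Final: 1.44976


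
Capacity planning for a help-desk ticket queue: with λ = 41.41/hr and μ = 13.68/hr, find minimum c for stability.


Stability requires cμ > λ ⇔ c > λ/μ.
λ/μ = 41.41/13.68 = 3.0270
Minimum integer c = ⌊3.0270⌋ + 1 = 4
Check: 4·13.68 = 54.72 > 41.41, while 3·13.68 = 41.04 ≤ 41.41

Final: 4 servers


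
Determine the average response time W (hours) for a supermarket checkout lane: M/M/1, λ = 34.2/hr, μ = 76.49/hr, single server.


W = 1/(μ−λ) = 1/(76.49 − 34.2) = 1/42.29 = 0.02365 hr

Final: 0.02365 hr


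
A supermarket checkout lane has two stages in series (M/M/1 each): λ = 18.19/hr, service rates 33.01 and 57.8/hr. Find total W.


Each node sees arrival rate λ = 18.19/hr (tandem ⇒ throughput preserved).
W₁ = 1/(μ₁−λ) = 1/(33.01−18.19) = 0.06748 hr
W₂ = 1/(μ₂−λ) = 1/(57.8−18.19) = 0.02525 hr
W_total = W₁ + W₂ = 0.06748 + 0.02525 = 0.09272 hr

Final: 0.09272 hr


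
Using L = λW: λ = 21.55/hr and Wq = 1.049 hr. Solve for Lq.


Lq = λWq = 21.55·1.049 = 22.6059

Final: 22.6059


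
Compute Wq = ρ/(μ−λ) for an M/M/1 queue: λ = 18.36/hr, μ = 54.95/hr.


ρ = 18.36/54.95 = 0.3341
Wq = ρ/(μ−λ) = 0.3341/(54.95 − 18.36) = 0.3341/36.59 = 0.009132 hr

Final: 0.009132 hr


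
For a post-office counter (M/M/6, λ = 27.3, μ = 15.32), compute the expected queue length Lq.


a = λ/μ = 1.7820; ρ = a/6 = 0.2970
P₀ = 0.168181
Lq = P₀·a^c·ρ / (c!·(1−ρ)²) = 0.168181·32.02014·0.2970/(720·0.49421)
= 0.004495

Final: 0.004495


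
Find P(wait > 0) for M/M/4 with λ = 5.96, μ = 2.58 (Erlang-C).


a = λ/μ = 2.3101; ρ = a/4 = 0.5775
P₀ = 0.092238 (from M/M/c formula)
C(c,a) = [a^c/(c!(1−ρ))]·P₀ = [28.47779/(24·0.4225)]·0.092238
= 2.80859·0.092238 = 0.259059

Final: 0.259059


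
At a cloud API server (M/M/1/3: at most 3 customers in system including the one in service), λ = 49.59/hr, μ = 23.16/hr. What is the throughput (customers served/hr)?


ρ = 2.1412; P_K = (1−ρ)ρ^3/(1−ρ^4) = 0.559593
λ_eff = λ(1 − P_K) = 49.59·(1 − 0.559593) = 49.59·0.440407 = 21.8398 /hr

Final: 21.8398 /hr


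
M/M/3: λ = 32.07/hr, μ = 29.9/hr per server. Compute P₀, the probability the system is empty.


a = λ/μ = 32.07/29.9 = 1.0726; ρ = a/c = 0.3575
Σ_{k=0}^{2} a^k/k! (terms k=0..2) = 1.00000 + 1.07258 + 0.57521 = 2.64778
Tail: a^3/(3!(1−ρ)) = 1.23391/(6·0.6425) = 0.32009
P₀ = 1/(2.64778 + 0.32009) = 1/2.96788 = 0.336941

Final: 0.336941


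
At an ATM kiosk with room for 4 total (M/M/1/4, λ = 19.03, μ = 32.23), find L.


ρ = 19.03/32.23 = 0.5904
L = ρ[1 − (K+1)ρ^K + Kρ^(K+1)] / [(1−ρ)(1−ρ^(K+1))]
Numerator: 0.5904·(1 − 5·0.121539 + 4·0.071762) = 0.401120
Denominator: (0.4096)·(0.928238) = 0.380166
L = 0.401120/0.380166 = 1.0551

Final: 1.0551


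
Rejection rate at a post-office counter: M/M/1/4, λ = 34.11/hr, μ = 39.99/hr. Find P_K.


ρ = λ/μ = 34.11/39.99 = 0.8530
P_K = (1−ρ)ρ^K/(1−ρ^(K+1)) = (0.1470·0.529324)/(1 − 0.451494)
= 0.077830/0.548506 = 0.141894

Final: 0.141894


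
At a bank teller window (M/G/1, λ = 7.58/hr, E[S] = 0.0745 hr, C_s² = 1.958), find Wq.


ρ = λ·E[S] = 7.58·0.0745 = 0.5647
E[S²] = E[S]²(1+C_s²) = 0.0745²·(1+1.958) = 0.016418
Wq = λ·E[S²]/(2(1−ρ)) = 7.58·0.016418/(2·0.4353) = 0.14295 hr

Final: 0.14295 hr


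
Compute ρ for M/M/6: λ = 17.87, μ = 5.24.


ρ = λ/(cμ) = 17.87/(6·5.24) = 17.87/31.44 = 0.5684

Final: 0.5684


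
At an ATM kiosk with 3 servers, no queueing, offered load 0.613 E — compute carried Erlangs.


B(3,0.613) = 0.020873 (Erlang-B)
Carried load = a(1 − B) = 0.613·(1 − 0.020873) = 0.613·0.979127 = 0.6002 E

Final: 0.6002 Erlangs


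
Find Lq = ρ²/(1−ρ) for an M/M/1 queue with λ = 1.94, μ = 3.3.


ρ = 1.94/3.3 = 0.5879
Lq = ρ²/(1−ρ) = 0.3456/0.4121 = 0.8386

Final: 0.8386


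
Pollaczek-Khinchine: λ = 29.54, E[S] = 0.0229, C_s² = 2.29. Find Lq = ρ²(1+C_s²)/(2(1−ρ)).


ρ = λ·E[S] = 29.54·0.0229 = 0.6765
Lq = ρ²(1+C_s²)/(2(1−ρ)) = 0.4576·(1+2.29)/(2·0.3235)
= 0.4576·3.2900/0.6471 = 2.32669

Final: 2.32669


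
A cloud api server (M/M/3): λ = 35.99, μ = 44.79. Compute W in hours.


a = 0.8035; ρ = 0.2678; P₀ = 0.445542
Lq = P₀·a^c·ρ/(c!(1−ρ)²) = 0.01925
Wq = Lq/λ = 0.01925/35.99 = 0.0005348 hr
W = Wq + 1/μ = 0.0005348 + 0.02233 = 0.02286 hr

Final: 0.02286 hr


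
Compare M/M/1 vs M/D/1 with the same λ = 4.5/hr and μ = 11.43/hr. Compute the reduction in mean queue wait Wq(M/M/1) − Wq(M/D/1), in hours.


ρ = 4.5/11.43 = 0.3937
Wq(M/M/1) = ρ/(μ−λ) = 0.3937/6.93 = 0.05681 hr
Wq(M/D/1) = ρ/(2(μ−λ)) = 0.02841 hr
Savings = 0.05681 − 0.02841 = 0.02841 hr

Final: 0.02841 hr


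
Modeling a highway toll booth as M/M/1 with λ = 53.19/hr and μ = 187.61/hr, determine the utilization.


ρ = λ/μ = 53.19/187.61 = 0.2835

Final: 0.2835


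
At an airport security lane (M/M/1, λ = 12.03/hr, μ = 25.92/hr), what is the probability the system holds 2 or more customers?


ρ = 12.03/25.92 = 0.4641
P(N ≥ n) = ρ^n = 0.4641^2 = 0.215408

Final: 0.215408


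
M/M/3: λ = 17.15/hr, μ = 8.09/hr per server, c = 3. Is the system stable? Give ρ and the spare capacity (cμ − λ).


Total capacity cμ = 3·8.09 = 24.27/hr
ρ = λ/(cμ) = 17.15/24.27 = 0.7066
Stable ⇔ ρ < 1: YES
Spare capacity = cμ − λ = 24.27 − 17.15 = 7.12/hr

Final: ρ = 0.7066; stable; margin = 7.12/hr


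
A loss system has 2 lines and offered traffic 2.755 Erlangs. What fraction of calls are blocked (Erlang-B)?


B(c,a) = (a^c/c!) / Σ_{k=0}^{c} a^k/k!
a^2/2! = 3.795012
Σ terms (k=0..2): 1.00000 + 2.75500 + 3.79501 = 7.550012
B = 3.795012/7.550012 = 0.502650

Final: 0.502650


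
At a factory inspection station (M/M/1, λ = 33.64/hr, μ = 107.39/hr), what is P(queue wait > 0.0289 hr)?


ρ = 33.64/107.39 = 0.3133
P(Wq > t) = ρ·e^{−(μ−λ)t} = 0.3133·e^{−2.1314}
= 0.3133·0.118674 = 0.037175

Final: 0.037175


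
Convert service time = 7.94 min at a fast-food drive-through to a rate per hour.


μ = 1/(service time) in consistent units.
1 hour = 60 min, so μ = 60/7.94 = 7.5567 per hour

Final: 7.5567 /hr


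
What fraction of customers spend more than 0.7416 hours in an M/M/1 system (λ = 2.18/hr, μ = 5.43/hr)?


W ~ Exponential(μ−λ) for M/M/1.
μ − λ = 5.43 − 2.18 = 3.2500
P(W > t) = e^{−(μ−λ)t} = e^{−2.4102} = 0.089797

Final: 0.089797


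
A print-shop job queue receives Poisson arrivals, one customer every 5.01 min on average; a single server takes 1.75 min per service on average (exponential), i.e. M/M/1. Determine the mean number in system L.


λ = 60/5.01 = 11.9760 /hr
μ = 60/1.75 = 34.2857 /hr
ρ = λ/μ = 11.9760/34.2857 = 0.3493
L = ρ/(1−ρ) = 0.3493/0.6507 = 0.5368

Final: 0.5368


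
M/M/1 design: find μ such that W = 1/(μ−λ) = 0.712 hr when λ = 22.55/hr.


W = 1/(μ−λ) ⇒ μ − λ = 1/W = 1/0.712 = 1.4045
μ = λ + 1/W = 22.55 + 1.4045 = 23.9545 per hr

Final: 23.9545 /hr


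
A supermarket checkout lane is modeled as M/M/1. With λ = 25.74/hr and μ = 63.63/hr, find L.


ρ = λ/μ = 25.74/63.63 = 0.4045
L = ρ/(1−ρ) = 0.4045/(1 − 0.4045) = 0.4045/0.5955 = 0.6793

Final: 0.6793


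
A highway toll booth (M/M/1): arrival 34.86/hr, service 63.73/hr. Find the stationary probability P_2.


ρ = 34.86/63.73 = 0.5470
P_n = (1−ρ)·ρ^n = (1 − 0.5470)·0.5470^2 = 0.4530·0.299204 = 0.135541

Final: 0.135541


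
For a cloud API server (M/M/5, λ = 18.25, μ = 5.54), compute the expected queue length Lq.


a = λ/μ = 3.2942; ρ = a/5 = 0.6588
P₀ = 0.033265
Lq = P₀·a^c·ρ / (c!·(1−ρ)²) = 0.033265·387.94086·0.6588/(120·0.11639)
= 0.60877

Final: 0.60877


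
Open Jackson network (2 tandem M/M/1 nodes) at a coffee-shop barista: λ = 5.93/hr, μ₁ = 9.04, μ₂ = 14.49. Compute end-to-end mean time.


Each node sees arrival rate λ = 5.93/hr (tandem ⇒ throughput preserved).
W₁ = 1/(μ₁−λ) = 1/(9.04−5.93) = 0.32154 hr
W₂ = 1/(μ₂−λ) = 1/(14.49−5.93) = 0.11682 hr
W_total = W₁ + W₂ = 0.32154 + 0.11682 = 0.43837 hr

Final: 0.43837 hr


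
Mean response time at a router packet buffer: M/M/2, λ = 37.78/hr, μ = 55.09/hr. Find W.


a = 0.6858; ρ = 0.3429; P₀ = 0.489321
Lq = P₀·a^c·ρ/(c!(1−ρ)²) = 0.09138
Wq = Lq/λ = 0.09138/37.78 = 0.002419 hr
W = Wq + 1/μ = 0.002419 + 0.01815 = 0.02057 hr

Final: 0.02057 hr


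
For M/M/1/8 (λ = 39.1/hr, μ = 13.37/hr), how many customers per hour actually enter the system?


ρ = 2.9245; P_K = (1−ρ)ρ^8/(1−ρ^9) = 0.658098
λ_eff = λ(1 − P_K) = 39.1·(1 − 0.658098) = 39.1·0.341902 = 13.3684 /hr

Final: 13.3684 /hr


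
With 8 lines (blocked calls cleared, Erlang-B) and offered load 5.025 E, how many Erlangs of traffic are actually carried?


B(8,5.025) = 0.071225 (Erlang-B)
Carried load = a(1 − B) = 5.025·(1 − 0.071225) = 5.025·0.928775 = 4.6671 E

Final: 4.6671 Erlangs


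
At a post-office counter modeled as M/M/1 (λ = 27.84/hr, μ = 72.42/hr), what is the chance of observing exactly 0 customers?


ρ = 27.84/72.42 = 0.3844
P_n = (1−ρ)·ρ^n = (1 − 0.3844)·0.3844^0 = 0.6156·1.000000 = 0.615576

Final: 0.615576


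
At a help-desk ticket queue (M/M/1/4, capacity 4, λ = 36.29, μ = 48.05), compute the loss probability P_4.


ρ = λ/μ = 36.29/48.05 = 0.7553
P_K = (1−ρ)ρ^K/(1−ρ^(K+1)) = (0.2447·0.325368)/(1 − 0.245735)
= 0.079632/0.754265 = 0.105576

Final: 0.105576


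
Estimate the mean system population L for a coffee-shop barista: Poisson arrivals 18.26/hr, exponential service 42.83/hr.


ρ = λ/μ = 18.26/42.83 = 0.4263
L = ρ/(1−ρ) = 0.4263/(1 − 0.4263) = 0.4263/0.5737 = 0.7432

Final: 0.7432


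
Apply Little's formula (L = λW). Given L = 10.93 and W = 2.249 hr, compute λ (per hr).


λ = L/W = 10.93/2.249 = 4.8599 /hr

Final: 4.8599 /hr


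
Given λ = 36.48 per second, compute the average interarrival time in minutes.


Mean interarrival time = 1/λ = 1/36.48 second = 0.02741 second
In minutes: 0.02741 × 0.0166667 = 0.0004569 min

Final: 0.0004569 min


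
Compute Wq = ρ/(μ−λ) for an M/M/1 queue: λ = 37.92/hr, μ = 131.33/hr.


ρ = 37.92/131.33 = 0.2887
Wq = ρ/(μ−λ) = 0.2887/(131.33 − 37.92) = 0.2887/93.41 = 0.003091 hr

Final: 0.003091 hr


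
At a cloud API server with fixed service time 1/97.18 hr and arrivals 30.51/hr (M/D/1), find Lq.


ρ = 30.51/97.18 = 0.3140
M/D/1: Lq = ρ²/(2(1−ρ)) = 0.09857/(2·0.6860) = 0.07184

Final: 0.07184


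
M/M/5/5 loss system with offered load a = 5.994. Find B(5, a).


B(c,a) = (a^c/c!) / Σ_{k=0}^{c} a^k/k!
a^5/5! = 64.476647
Σ terms (k=0..5): 1.00000 + 5.99400 + 17.96402 + 35.89211 + 53.78432 + 64.47665 = 179.111097
B = 64.476647/179.111097 = 0.359981

Final: 0.359981


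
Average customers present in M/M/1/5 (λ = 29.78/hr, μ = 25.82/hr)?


ρ = 29.78/25.82 = 1.1534
L = ρ[1 − (K+1)ρ^K + Kρ^(K+1)] / [(1−ρ)(1−ρ^(K+1))]
Numerator: 1.1534·(1 − 6·2.040997 + 5·2.354023) = 0.604523
Denominator: (-0.1534)·(-1.354023) = 0.207666
L = 0.604523/0.207666 = 2.9110

Final: 2.9110
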